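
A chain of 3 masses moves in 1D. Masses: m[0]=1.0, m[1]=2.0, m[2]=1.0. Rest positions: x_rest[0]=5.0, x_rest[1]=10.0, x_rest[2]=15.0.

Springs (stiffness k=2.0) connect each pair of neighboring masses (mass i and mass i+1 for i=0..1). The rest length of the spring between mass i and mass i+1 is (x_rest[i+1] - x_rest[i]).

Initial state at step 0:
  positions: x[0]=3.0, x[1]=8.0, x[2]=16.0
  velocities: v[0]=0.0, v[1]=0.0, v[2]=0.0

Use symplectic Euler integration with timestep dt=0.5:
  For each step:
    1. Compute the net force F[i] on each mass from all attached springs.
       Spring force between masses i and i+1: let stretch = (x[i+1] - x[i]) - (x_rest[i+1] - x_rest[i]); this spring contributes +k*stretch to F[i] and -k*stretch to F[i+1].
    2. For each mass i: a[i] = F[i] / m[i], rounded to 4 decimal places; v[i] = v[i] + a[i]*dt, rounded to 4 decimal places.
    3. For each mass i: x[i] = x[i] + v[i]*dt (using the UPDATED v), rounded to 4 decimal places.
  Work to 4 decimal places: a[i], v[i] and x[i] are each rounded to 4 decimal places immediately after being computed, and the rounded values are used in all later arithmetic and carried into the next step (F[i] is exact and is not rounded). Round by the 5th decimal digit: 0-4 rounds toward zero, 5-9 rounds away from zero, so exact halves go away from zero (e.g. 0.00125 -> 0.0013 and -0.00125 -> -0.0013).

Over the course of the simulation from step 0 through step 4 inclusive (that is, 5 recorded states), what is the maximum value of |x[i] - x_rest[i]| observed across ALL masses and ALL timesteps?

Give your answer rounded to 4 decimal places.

Step 0: x=[3.0000 8.0000 16.0000] v=[0.0000 0.0000 0.0000]
Step 1: x=[3.0000 8.7500 14.5000] v=[0.0000 1.5000 -3.0000]
Step 2: x=[3.3750 9.5000 12.6250] v=[0.7500 1.5000 -3.7500]
Step 3: x=[4.3125 9.5000 11.6875] v=[1.8750 0.0000 -1.8750]
Step 4: x=[5.3438 8.7500 12.1563] v=[2.0625 -1.5000 0.9375]
Max displacement = 3.3125

Answer: 3.3125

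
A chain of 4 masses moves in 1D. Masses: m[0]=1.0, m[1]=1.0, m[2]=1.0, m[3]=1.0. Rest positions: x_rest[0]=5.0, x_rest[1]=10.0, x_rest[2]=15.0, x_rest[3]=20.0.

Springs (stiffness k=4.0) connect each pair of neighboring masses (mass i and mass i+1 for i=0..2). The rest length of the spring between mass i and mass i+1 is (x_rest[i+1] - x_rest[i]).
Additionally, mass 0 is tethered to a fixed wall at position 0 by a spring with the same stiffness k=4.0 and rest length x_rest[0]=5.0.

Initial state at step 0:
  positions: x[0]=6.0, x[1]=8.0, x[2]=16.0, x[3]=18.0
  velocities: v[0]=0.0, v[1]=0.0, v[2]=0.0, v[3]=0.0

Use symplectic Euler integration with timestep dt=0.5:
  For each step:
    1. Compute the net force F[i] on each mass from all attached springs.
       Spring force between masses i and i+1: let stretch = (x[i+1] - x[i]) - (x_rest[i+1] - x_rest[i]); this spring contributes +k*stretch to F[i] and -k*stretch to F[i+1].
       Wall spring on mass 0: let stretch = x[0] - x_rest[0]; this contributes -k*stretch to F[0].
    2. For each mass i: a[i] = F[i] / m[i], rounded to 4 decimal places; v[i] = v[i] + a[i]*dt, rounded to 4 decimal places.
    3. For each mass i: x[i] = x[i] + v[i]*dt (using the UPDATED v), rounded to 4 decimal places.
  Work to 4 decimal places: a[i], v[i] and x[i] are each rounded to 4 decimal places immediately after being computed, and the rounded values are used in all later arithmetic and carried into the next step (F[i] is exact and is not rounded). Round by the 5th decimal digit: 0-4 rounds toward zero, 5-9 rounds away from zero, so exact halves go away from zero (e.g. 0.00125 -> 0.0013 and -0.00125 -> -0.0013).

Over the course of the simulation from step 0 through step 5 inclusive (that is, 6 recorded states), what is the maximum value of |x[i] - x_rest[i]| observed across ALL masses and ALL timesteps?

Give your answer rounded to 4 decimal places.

Step 0: x=[6.0000 8.0000 16.0000 18.0000] v=[0.0000 0.0000 0.0000 0.0000]
Step 1: x=[2.0000 14.0000 10.0000 21.0000] v=[-8.0000 12.0000 -12.0000 6.0000]
Step 2: x=[8.0000 4.0000 19.0000 18.0000] v=[12.0000 -20.0000 18.0000 -6.0000]
Step 3: x=[2.0000 13.0000 12.0000 21.0000] v=[-12.0000 18.0000 -14.0000 6.0000]
Step 4: x=[5.0000 10.0000 15.0000 20.0000] v=[6.0000 -6.0000 6.0000 -2.0000]
Step 5: x=[8.0000 7.0000 18.0000 19.0000] v=[6.0000 -6.0000 6.0000 -2.0000]
Max displacement = 6.0000

Answer: 6.0000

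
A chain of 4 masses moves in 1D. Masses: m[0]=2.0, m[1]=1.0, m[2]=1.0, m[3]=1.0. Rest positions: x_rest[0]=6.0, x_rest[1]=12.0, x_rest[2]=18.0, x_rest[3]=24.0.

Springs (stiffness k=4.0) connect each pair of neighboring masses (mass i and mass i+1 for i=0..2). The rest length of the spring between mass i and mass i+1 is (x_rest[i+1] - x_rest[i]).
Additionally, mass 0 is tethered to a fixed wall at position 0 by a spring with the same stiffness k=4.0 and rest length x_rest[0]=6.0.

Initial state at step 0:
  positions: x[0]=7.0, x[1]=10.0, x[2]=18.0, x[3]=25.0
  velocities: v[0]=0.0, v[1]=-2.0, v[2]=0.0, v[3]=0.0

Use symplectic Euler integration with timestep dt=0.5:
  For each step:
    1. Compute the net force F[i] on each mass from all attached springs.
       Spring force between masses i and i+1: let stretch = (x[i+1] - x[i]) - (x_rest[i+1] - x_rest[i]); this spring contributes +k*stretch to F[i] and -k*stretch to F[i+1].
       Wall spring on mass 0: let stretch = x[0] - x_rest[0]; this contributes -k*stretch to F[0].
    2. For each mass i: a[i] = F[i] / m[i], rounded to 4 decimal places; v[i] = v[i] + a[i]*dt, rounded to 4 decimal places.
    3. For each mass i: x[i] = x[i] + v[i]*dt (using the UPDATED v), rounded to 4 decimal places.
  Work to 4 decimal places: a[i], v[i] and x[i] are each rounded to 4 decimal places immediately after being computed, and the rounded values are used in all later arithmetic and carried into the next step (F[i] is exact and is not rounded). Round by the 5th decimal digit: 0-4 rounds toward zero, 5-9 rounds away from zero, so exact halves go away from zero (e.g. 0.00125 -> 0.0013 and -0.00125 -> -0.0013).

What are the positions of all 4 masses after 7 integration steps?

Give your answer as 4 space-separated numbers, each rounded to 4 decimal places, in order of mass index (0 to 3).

Step 0: x=[7.0000 10.0000 18.0000 25.0000] v=[0.0000 -2.0000 0.0000 0.0000]
Step 1: x=[5.0000 14.0000 17.0000 24.0000] v=[-4.0000 8.0000 -2.0000 -2.0000]
Step 2: x=[5.0000 12.0000 20.0000 22.0000] v=[0.0000 -4.0000 6.0000 -4.0000]
Step 3: x=[6.0000 11.0000 17.0000 24.0000] v=[2.0000 -2.0000 -6.0000 4.0000]
Step 4: x=[6.5000 11.0000 15.0000 25.0000] v=[1.0000 0.0000 -4.0000 2.0000]
Step 5: x=[6.0000 10.5000 19.0000 22.0000] v=[-1.0000 -1.0000 8.0000 -6.0000]
Step 6: x=[4.7500 14.0000 17.5000 22.0000] v=[-2.5000 7.0000 -3.0000 0.0000]
Step 7: x=[5.7500 11.7500 17.0000 23.5000] v=[2.0000 -4.5000 -1.0000 3.0000]

Answer: 5.7500 11.7500 17.0000 23.5000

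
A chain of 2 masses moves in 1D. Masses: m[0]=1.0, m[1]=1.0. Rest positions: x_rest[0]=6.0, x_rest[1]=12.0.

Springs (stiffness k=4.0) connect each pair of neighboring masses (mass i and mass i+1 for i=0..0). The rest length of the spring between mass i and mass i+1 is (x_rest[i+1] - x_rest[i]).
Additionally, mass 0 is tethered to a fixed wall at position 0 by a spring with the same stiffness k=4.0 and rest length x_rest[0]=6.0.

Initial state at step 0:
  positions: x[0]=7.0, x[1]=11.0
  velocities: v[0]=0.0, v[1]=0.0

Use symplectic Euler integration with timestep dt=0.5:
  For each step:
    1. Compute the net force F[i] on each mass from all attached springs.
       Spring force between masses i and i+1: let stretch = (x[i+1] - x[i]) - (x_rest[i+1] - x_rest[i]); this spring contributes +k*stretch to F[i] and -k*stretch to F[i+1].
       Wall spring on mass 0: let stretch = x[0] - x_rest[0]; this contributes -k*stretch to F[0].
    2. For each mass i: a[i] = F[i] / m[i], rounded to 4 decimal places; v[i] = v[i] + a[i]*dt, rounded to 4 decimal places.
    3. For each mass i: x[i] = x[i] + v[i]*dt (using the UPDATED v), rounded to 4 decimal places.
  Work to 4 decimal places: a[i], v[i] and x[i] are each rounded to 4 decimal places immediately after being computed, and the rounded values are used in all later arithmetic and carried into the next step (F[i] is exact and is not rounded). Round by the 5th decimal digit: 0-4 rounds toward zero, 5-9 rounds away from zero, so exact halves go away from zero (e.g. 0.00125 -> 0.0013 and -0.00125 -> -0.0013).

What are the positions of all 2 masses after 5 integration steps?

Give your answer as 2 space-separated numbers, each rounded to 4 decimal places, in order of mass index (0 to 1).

Answer: 5.0000 13.0000

Derivation:
Step 0: x=[7.0000 11.0000] v=[0.0000 0.0000]
Step 1: x=[4.0000 13.0000] v=[-6.0000 4.0000]
Step 2: x=[6.0000 12.0000] v=[4.0000 -2.0000]
Step 3: x=[8.0000 11.0000] v=[4.0000 -2.0000]
Step 4: x=[5.0000 13.0000] v=[-6.0000 4.0000]
Step 5: x=[5.0000 13.0000] v=[0.0000 0.0000]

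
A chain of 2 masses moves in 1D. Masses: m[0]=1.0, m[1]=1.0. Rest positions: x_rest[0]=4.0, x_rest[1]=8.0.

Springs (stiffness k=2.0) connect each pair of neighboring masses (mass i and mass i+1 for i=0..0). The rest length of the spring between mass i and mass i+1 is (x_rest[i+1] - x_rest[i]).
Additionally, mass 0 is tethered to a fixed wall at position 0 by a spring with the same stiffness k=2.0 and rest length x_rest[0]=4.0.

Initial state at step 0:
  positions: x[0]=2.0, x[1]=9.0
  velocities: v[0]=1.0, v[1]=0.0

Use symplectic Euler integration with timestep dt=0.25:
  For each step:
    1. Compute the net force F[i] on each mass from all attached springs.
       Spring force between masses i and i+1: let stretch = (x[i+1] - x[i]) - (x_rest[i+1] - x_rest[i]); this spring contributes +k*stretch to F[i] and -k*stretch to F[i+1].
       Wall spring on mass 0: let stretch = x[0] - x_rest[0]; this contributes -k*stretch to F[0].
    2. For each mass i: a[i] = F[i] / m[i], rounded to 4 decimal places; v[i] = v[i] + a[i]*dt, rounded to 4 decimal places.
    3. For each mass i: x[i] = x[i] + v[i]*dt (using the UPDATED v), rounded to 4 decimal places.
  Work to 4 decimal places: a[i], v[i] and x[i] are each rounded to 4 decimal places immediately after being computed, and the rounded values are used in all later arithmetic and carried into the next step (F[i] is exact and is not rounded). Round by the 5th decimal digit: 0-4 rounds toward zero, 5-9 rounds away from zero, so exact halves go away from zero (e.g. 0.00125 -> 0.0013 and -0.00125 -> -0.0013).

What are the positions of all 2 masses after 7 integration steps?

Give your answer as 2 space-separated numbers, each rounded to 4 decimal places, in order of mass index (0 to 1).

Step 0: x=[2.0000 9.0000] v=[1.0000 0.0000]
Step 1: x=[2.8750 8.6250] v=[3.5000 -1.5000]
Step 2: x=[4.1094 8.0313] v=[4.9375 -2.3750]
Step 3: x=[5.3204 7.4473] v=[4.8438 -2.3360]
Step 4: x=[6.1322 7.0974] v=[3.2471 -1.3995]
Step 5: x=[6.2981 7.1269] v=[0.6636 0.1179]
Step 6: x=[5.7803 7.5528] v=[-2.0711 1.7035]
Step 7: x=[4.7616 8.2571] v=[-4.0750 2.8173]

Answer: 4.7616 8.2571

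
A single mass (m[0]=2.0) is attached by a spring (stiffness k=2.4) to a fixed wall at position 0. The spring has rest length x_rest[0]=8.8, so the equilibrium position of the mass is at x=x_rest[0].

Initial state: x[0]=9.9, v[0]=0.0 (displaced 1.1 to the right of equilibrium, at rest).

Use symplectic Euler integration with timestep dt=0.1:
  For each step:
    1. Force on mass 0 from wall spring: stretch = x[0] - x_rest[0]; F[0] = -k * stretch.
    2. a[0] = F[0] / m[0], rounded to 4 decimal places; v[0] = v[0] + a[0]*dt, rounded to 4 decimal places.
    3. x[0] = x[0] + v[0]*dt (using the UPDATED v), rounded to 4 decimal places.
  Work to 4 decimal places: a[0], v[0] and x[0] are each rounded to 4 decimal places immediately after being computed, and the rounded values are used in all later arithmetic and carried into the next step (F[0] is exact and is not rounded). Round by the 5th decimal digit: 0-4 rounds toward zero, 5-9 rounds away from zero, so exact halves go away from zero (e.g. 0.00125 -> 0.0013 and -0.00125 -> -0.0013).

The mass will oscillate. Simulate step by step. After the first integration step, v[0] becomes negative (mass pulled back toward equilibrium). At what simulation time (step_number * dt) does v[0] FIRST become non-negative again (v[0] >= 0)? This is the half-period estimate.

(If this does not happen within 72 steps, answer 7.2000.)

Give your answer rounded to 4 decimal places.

Step 0: x=[9.9000] v=[0.0000]
Step 1: x=[9.8868] v=[-0.1320]
Step 2: x=[9.8606] v=[-0.2624]
Step 3: x=[9.8216] v=[-0.3897]
Step 4: x=[9.7704] v=[-0.5123]
Step 5: x=[9.7075] v=[-0.6288]
Step 6: x=[9.6337] v=[-0.7377]
Step 7: x=[9.5499] v=[-0.8377]
Step 8: x=[9.4571] v=[-0.9277]
Step 9: x=[9.3564] v=[-1.0066]
Step 10: x=[9.2491] v=[-1.0734]
Step 11: x=[9.1364] v=[-1.1273]
Step 12: x=[9.0196] v=[-1.1677]
Step 13: x=[8.9002] v=[-1.1941]
Step 14: x=[8.7796] v=[-1.2061]
Step 15: x=[8.6592] v=[-1.2037]
Step 16: x=[8.5405] v=[-1.1868]
Step 17: x=[8.4249] v=[-1.1557]
Step 18: x=[8.3138] v=[-1.1107]
Step 19: x=[8.2086] v=[-1.0524]
Step 20: x=[8.1105] v=[-0.9814]
Step 21: x=[8.0206] v=[-0.8987]
Step 22: x=[7.9401] v=[-0.8052]
Step 23: x=[7.8699] v=[-0.7020]
Step 24: x=[7.8109] v=[-0.5904]
Step 25: x=[7.7637] v=[-0.4717]
Step 26: x=[7.7290] v=[-0.3473]
Step 27: x=[7.7071] v=[-0.2188]
Step 28: x=[7.6983] v=[-0.0877]
Step 29: x=[7.7028] v=[0.0445]
First v>=0 after going negative at step 29, time=2.9000

Answer: 2.9000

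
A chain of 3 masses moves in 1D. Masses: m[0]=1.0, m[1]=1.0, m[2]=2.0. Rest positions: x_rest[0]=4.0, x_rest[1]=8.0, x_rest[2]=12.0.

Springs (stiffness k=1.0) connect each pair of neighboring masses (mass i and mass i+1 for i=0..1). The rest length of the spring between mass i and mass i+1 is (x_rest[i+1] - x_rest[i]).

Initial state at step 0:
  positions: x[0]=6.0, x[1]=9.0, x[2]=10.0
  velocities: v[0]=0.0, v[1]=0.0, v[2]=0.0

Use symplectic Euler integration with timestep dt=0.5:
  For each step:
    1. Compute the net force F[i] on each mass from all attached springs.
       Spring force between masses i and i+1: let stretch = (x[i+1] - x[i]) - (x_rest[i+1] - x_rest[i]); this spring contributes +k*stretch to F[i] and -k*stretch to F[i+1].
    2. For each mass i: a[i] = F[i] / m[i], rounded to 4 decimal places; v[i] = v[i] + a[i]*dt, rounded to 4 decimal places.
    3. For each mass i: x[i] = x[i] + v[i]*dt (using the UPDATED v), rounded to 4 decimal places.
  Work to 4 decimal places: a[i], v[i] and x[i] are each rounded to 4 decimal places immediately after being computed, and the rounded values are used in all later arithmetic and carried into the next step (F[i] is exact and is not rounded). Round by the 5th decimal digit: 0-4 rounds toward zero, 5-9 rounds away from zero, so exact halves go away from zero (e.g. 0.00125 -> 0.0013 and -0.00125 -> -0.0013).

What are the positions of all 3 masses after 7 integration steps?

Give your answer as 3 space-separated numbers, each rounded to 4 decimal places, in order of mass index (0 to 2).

Step 0: x=[6.0000 9.0000 10.0000] v=[0.0000 0.0000 0.0000]
Step 1: x=[5.7500 8.5000 10.3750] v=[-0.5000 -1.0000 0.7500]
Step 2: x=[5.1875 7.7813 11.0157] v=[-1.1250 -1.4375 1.2813]
Step 3: x=[4.2735 7.2227 11.7521] v=[-1.8281 -1.1172 1.4727]
Step 4: x=[3.0968 7.0592 12.4223] v=[-2.3535 -0.3271 1.3404]
Step 5: x=[1.9107 7.2459 12.9221] v=[-2.3723 0.3733 0.9996]
Step 6: x=[1.0584 7.5178 13.2124] v=[-1.7047 0.5438 0.5806]
Step 7: x=[0.8209 7.5985 13.2909] v=[-0.4750 0.1614 0.1570]

Answer: 0.8209 7.5985 13.2909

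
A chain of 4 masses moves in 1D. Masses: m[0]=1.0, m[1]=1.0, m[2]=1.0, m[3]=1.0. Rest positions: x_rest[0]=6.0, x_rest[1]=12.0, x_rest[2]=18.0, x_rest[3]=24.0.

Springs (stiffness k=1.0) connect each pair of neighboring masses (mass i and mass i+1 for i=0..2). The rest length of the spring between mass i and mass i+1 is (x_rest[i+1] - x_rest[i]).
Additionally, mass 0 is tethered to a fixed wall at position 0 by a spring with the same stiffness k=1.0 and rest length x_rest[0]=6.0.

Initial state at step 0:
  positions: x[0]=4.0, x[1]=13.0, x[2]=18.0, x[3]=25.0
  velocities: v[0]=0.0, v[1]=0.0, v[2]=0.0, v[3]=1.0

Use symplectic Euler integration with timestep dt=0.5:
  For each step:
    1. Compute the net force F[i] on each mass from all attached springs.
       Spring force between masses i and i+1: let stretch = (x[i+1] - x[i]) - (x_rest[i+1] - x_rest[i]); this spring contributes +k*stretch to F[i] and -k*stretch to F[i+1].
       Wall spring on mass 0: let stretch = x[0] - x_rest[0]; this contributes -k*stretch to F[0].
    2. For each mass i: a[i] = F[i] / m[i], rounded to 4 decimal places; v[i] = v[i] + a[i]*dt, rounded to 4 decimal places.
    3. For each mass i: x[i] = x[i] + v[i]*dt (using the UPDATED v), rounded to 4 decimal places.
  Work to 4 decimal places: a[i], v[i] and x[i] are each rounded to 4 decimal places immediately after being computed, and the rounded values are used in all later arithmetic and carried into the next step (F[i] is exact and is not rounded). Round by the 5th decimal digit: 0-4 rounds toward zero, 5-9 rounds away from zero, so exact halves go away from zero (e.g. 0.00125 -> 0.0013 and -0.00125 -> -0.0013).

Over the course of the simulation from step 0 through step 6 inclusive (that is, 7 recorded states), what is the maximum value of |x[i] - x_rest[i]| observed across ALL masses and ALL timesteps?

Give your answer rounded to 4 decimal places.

Step 0: x=[4.0000 13.0000 18.0000 25.0000] v=[0.0000 0.0000 0.0000 1.0000]
Step 1: x=[5.2500 12.0000 18.5000 25.2500] v=[2.5000 -2.0000 1.0000 0.5000]
Step 2: x=[6.8750 10.9375 19.0625 25.3125] v=[3.2500 -2.1250 1.1250 0.1250]
Step 3: x=[7.7969 10.8906 19.1563 25.3125] v=[1.8438 -0.0938 0.1875 0.0000]
Step 4: x=[7.5430 12.1367 18.7227 25.2735] v=[-0.5078 2.4922 -0.8673 -0.0781]
Step 5: x=[6.5518 13.8809 18.2803 25.0968] v=[-1.9825 3.4884 -0.8849 -0.3535]
Step 6: x=[5.7549 14.8927 18.4422 24.7159] v=[-1.5939 2.0236 0.3237 -0.7618]
Max displacement = 2.8927

Answer: 2.8927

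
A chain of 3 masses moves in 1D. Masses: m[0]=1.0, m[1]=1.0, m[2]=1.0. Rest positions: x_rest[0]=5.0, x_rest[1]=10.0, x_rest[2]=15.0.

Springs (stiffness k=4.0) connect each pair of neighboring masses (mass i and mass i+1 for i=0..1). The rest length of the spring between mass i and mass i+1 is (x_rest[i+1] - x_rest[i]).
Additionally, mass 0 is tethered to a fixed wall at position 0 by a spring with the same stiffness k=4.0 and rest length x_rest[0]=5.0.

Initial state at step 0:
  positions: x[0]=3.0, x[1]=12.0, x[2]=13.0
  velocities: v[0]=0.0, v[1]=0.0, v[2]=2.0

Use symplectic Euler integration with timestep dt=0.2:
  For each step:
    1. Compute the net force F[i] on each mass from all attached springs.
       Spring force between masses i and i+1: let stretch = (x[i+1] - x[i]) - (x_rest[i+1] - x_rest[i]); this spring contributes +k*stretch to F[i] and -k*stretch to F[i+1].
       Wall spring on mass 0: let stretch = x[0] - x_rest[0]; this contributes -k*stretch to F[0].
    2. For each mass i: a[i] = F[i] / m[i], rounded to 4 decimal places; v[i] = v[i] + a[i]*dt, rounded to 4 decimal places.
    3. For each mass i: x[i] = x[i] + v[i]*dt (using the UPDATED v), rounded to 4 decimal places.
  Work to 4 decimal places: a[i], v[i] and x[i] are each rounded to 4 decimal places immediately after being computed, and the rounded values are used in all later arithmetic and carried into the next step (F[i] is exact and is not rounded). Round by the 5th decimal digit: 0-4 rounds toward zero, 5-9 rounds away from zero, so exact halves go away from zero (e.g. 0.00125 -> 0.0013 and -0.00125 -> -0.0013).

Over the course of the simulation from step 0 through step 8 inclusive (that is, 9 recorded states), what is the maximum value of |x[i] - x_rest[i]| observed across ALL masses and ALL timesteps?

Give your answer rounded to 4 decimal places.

Answer: 3.6850

Derivation:
Step 0: x=[3.0000 12.0000 13.0000] v=[0.0000 0.0000 2.0000]
Step 1: x=[3.9600 10.7200 14.0400] v=[4.8000 -6.4000 5.2000]
Step 2: x=[5.3680 8.8896 15.3488] v=[7.0400 -9.1520 6.5440]
Step 3: x=[6.4806 7.5292 16.4241] v=[5.5629 -6.8019 5.3766]
Step 4: x=[6.7241 7.4242 16.8762] v=[1.2173 -0.5249 2.2607]
Step 5: x=[6.0037 8.7195 16.6160] v=[-3.6019 6.4766 -1.3009]
Step 6: x=[4.7573 10.8437 15.8924] v=[-6.2322 10.6212 -3.6181]
Step 7: x=[3.7235 12.8019 15.1610] v=[-5.1689 9.7910 -3.6571]
Step 8: x=[3.5465 13.6850 14.8521] v=[-0.8850 4.4156 -1.5444]
Max displacement = 3.6850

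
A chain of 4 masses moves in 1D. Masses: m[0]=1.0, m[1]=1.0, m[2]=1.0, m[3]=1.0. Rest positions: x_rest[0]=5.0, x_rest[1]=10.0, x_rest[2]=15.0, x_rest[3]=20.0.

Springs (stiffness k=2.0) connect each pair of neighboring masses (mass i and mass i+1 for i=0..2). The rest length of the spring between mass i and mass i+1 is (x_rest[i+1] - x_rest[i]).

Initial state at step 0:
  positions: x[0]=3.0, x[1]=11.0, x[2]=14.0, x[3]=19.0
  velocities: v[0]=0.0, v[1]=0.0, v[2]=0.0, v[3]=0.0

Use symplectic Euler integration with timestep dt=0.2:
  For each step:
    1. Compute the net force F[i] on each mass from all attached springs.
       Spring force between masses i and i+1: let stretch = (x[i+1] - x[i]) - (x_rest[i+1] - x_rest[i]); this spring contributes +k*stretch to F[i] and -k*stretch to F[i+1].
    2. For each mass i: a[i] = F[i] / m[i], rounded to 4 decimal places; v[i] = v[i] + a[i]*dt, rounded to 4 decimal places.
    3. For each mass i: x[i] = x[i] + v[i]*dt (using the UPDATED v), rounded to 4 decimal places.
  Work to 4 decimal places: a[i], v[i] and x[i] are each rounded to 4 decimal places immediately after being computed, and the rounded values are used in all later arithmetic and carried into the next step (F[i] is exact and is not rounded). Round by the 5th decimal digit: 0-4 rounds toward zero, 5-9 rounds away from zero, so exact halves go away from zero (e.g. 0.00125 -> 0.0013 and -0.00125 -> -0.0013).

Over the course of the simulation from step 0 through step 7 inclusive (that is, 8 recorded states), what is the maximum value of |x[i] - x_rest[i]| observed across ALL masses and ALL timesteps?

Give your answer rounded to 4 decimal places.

Step 0: x=[3.0000 11.0000 14.0000 19.0000] v=[0.0000 0.0000 0.0000 0.0000]
Step 1: x=[3.2400 10.6000 14.1600 19.0000] v=[1.2000 -2.0000 0.8000 0.0000]
Step 2: x=[3.6688 9.8960 14.4224 19.0128] v=[2.1440 -3.5200 1.3120 0.0640]
Step 3: x=[4.1958 9.0559 14.6899 19.0584] v=[2.6349 -4.2003 1.3376 0.2278]
Step 4: x=[4.7116 8.2778 14.8562 19.1545] v=[2.5789 -3.8907 0.8314 0.4804]
Step 5: x=[5.1127 7.7406 14.8401 19.3067] v=[2.0054 -2.6858 -0.0806 0.7611]
Step 6: x=[5.3240 7.5612 14.6133 19.5016] v=[1.0566 -0.8972 -1.1338 0.9745]
Step 7: x=[5.3143 7.7670 14.2134 19.7054] v=[-0.0485 1.0288 -1.9993 1.0192]
Max displacement = 2.4388

Answer: 2.4388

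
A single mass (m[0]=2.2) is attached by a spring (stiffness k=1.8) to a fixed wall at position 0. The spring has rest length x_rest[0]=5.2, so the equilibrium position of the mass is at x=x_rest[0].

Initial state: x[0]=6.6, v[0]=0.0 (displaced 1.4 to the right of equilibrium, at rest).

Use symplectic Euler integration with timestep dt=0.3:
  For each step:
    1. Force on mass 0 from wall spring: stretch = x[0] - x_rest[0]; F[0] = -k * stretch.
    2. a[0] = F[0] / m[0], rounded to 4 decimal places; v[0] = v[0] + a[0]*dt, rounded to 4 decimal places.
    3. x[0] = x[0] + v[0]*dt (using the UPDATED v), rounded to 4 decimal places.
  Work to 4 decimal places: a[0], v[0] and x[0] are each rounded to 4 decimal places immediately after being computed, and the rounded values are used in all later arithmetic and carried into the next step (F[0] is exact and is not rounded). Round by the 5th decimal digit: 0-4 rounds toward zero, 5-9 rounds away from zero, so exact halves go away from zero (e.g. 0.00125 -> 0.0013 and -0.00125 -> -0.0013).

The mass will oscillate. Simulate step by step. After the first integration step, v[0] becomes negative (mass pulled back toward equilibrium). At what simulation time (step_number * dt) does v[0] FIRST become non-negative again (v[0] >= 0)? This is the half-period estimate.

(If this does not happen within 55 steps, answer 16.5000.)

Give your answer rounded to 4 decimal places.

Answer: 3.6000

Derivation:
Step 0: x=[6.6000] v=[0.0000]
Step 1: x=[6.4969] v=[-0.3437]
Step 2: x=[6.2983] v=[-0.6620]
Step 3: x=[6.0188] v=[-0.9316]
Step 4: x=[5.6790] v=[-1.1326]
Step 5: x=[5.3039] v=[-1.2502]
Step 6: x=[4.9212] v=[-1.2757]
Step 7: x=[4.5590] v=[-1.2073]
Step 8: x=[4.2440] v=[-1.0500]
Step 9: x=[3.9994] v=[-0.8153]
Step 10: x=[3.8432] v=[-0.5206]
Step 11: x=[3.7869] v=[-0.1876]
Step 12: x=[3.8347] v=[0.1593]
First v>=0 after going negative at step 12, time=3.6000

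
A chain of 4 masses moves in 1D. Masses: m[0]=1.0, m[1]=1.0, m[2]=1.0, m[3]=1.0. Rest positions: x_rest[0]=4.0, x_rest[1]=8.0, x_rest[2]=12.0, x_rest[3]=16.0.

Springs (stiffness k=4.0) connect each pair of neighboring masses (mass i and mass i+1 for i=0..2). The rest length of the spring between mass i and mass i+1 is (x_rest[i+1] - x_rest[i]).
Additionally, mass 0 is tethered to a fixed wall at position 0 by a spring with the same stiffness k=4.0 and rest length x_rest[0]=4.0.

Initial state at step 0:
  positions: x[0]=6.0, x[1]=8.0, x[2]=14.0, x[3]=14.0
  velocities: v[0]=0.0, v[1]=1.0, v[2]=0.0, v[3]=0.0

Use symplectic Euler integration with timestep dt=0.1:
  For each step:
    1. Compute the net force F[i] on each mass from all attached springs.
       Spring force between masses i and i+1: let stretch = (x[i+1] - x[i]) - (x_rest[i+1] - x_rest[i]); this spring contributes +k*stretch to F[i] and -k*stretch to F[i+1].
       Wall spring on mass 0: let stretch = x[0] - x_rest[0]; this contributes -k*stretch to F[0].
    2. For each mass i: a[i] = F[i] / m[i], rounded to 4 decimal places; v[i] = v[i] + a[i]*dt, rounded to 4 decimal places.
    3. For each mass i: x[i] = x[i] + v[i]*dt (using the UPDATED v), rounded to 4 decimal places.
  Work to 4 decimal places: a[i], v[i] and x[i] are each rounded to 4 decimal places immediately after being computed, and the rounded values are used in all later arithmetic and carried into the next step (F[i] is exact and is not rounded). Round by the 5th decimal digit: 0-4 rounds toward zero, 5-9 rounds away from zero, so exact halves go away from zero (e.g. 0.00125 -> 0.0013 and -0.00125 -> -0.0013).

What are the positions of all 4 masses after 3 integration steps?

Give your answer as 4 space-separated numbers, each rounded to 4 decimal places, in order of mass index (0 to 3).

Step 0: x=[6.0000 8.0000 14.0000 14.0000] v=[0.0000 1.0000 0.0000 0.0000]
Step 1: x=[5.8400 8.2600 13.7600 14.1600] v=[-1.6000 2.6000 -2.4000 1.6000]
Step 2: x=[5.5432 8.6432 13.3160 14.4640] v=[-2.9680 3.8320 -4.4400 3.0400]
Step 3: x=[5.1487 9.0893 12.7310 14.8821] v=[-3.9453 4.4611 -5.8499 4.1808]

Answer: 5.1487 9.0893 12.7310 14.8821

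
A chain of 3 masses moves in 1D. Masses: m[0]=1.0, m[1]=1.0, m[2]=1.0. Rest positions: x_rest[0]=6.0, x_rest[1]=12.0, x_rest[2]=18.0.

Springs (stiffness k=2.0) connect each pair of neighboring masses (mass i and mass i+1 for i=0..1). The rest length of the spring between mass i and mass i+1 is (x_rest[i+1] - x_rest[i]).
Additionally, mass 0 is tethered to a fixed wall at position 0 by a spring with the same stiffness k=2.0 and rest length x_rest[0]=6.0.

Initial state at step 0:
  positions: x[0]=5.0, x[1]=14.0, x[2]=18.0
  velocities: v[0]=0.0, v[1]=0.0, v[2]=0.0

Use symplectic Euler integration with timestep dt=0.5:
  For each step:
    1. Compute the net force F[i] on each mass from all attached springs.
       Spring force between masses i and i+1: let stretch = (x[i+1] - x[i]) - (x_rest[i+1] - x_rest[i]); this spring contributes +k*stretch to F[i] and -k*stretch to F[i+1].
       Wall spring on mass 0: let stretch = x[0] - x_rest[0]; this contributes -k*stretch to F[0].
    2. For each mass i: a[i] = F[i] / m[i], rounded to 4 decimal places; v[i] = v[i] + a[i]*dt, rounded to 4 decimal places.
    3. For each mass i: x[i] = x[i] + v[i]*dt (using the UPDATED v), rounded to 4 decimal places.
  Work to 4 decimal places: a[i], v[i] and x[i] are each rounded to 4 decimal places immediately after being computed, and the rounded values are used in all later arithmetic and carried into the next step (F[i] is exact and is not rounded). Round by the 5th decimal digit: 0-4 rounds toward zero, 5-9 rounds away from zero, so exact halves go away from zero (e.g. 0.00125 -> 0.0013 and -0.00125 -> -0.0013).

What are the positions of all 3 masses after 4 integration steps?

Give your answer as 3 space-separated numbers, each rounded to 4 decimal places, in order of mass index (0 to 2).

Answer: 4.5000 14.0625 17.1875

Derivation:
Step 0: x=[5.0000 14.0000 18.0000] v=[0.0000 0.0000 0.0000]
Step 1: x=[7.0000 11.5000 19.0000] v=[4.0000 -5.0000 2.0000]
Step 2: x=[7.7500 10.5000 19.2500] v=[1.5000 -2.0000 0.5000]
Step 3: x=[6.0000 12.5000 18.1250] v=[-3.5000 4.0000 -2.2500]
Step 4: x=[4.5000 14.0625 17.1875] v=[-3.0000 3.1250 -1.8750]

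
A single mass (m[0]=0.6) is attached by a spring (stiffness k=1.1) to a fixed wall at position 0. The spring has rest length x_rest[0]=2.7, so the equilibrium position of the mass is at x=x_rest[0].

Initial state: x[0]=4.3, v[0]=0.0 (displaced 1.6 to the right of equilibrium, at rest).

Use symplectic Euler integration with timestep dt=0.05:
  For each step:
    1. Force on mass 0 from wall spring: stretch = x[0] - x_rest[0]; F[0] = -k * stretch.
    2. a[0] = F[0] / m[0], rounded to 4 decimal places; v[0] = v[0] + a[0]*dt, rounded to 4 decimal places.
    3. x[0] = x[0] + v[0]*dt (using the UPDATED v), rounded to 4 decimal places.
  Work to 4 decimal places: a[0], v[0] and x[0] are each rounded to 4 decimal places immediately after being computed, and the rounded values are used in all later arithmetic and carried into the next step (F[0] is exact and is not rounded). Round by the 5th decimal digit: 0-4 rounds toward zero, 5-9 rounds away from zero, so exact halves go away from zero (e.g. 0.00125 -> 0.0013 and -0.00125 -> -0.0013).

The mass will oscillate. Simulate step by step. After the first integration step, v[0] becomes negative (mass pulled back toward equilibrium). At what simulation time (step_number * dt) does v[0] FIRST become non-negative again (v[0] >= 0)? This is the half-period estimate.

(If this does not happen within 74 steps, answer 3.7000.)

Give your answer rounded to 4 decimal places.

Answer: 2.3500

Derivation:
Step 0: x=[4.3000] v=[0.0000]
Step 1: x=[4.2927] v=[-0.1467]
Step 2: x=[4.2781] v=[-0.2927]
Step 3: x=[4.2562] v=[-0.4374]
Step 4: x=[4.2272] v=[-0.5801]
Step 5: x=[4.1912] v=[-0.7201]
Step 6: x=[4.1484] v=[-0.8568]
Step 7: x=[4.0989] v=[-0.9896]
Step 8: x=[4.0430] v=[-1.1178]
Step 9: x=[3.9810] v=[-1.2409]
Step 10: x=[3.9131] v=[-1.3583]
Step 11: x=[3.8396] v=[-1.4695]
Step 12: x=[3.7609] v=[-1.5740]
Step 13: x=[3.6773] v=[-1.6713]
Step 14: x=[3.5893] v=[-1.7609]
Step 15: x=[3.4972] v=[-1.8424]
Step 16: x=[3.4014] v=[-1.9155]
Step 17: x=[3.3024] v=[-1.9798]
Step 18: x=[3.2007] v=[-2.0350]
Step 19: x=[3.0967] v=[-2.0809]
Step 20: x=[2.9908] v=[-2.1173]
Step 21: x=[2.8836] v=[-2.1440]
Step 22: x=[2.7756] v=[-2.1608]
Step 23: x=[2.6672] v=[-2.1677]
Step 24: x=[2.5590] v=[-2.1647]
Step 25: x=[2.4514] v=[-2.1518]
Step 26: x=[2.3450] v=[-2.1290]
Step 27: x=[2.2402] v=[-2.0965]
Step 28: x=[2.1375] v=[-2.0544]
Step 29: x=[2.0374] v=[-2.0028]
Step 30: x=[1.9403] v=[-1.9421]
Step 31: x=[1.8467] v=[-1.8725]
Step 32: x=[1.7570] v=[-1.7943]
Step 33: x=[1.6716] v=[-1.7079]
Step 34: x=[1.5909] v=[-1.6136]
Step 35: x=[1.5153] v=[-1.5119]
Step 36: x=[1.4451] v=[-1.4033]
Step 37: x=[1.3807] v=[-1.2883]
Step 38: x=[1.3223] v=[-1.1674]
Step 39: x=[1.2702] v=[-1.0411]
Step 40: x=[1.2247] v=[-0.9100]
Step 41: x=[1.1860] v=[-0.7748]
Step 42: x=[1.1542] v=[-0.6360]
Step 43: x=[1.1295] v=[-0.4943]
Step 44: x=[1.1120] v=[-0.3503]
Step 45: x=[1.1018] v=[-0.2047]
Step 46: x=[1.0989] v=[-0.0582]
Step 47: x=[1.1033] v=[0.0886]
First v>=0 after going negative at step 47, time=2.3500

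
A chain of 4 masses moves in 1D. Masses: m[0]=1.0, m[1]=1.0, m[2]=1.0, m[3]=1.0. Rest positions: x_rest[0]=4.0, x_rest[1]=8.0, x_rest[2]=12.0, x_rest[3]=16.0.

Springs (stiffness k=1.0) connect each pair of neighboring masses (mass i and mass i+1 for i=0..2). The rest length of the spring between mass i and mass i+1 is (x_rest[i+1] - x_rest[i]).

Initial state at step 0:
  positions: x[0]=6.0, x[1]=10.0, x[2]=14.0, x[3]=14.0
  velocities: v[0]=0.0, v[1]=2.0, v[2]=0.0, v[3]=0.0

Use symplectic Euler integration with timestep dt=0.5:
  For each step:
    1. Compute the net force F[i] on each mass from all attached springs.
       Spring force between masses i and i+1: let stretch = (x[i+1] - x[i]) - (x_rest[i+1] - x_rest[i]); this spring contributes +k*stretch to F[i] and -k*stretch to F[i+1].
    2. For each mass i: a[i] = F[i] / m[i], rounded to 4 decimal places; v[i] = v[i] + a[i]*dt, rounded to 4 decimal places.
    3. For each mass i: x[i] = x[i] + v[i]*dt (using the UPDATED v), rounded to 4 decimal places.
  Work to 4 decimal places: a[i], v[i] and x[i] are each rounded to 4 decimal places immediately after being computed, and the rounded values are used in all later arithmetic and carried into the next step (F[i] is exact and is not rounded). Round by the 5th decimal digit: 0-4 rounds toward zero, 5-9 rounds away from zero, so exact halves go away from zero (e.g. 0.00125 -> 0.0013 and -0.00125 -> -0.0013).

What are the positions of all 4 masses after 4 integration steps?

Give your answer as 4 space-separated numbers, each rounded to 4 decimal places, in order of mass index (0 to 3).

Answer: 7.1719 9.0781 12.9844 18.7657

Derivation:
Step 0: x=[6.0000 10.0000 14.0000 14.0000] v=[0.0000 2.0000 0.0000 0.0000]
Step 1: x=[6.0000 11.0000 13.0000 15.0000] v=[0.0000 2.0000 -2.0000 2.0000]
Step 2: x=[6.2500 11.2500 12.0000 16.5000] v=[0.5000 0.5000 -2.0000 3.0000]
Step 3: x=[6.7500 10.4375 11.9375 17.8750] v=[1.0000 -1.6250 -0.1250 2.7500]
Step 4: x=[7.1719 9.0781 12.9844 18.7657] v=[0.8438 -2.7188 2.0938 1.7813]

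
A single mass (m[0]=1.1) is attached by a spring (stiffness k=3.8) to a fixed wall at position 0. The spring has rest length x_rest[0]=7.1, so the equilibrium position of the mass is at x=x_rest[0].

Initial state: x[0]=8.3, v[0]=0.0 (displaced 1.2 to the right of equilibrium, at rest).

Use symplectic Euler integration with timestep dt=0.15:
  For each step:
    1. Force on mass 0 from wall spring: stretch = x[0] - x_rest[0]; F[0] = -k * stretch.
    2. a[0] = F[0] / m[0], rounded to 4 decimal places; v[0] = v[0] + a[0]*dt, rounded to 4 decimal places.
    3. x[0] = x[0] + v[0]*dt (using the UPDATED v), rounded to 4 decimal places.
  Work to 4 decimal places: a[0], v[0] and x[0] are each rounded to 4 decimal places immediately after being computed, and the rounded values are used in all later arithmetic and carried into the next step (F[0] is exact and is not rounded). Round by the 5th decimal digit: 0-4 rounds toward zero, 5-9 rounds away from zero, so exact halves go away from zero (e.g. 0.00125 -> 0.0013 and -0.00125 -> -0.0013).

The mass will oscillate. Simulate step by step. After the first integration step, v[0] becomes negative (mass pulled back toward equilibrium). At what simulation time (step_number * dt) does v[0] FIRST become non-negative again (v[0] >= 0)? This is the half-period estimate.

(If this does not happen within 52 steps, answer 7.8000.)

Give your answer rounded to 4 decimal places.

Step 0: x=[8.3000] v=[0.0000]
Step 1: x=[8.2067] v=[-0.6218]
Step 2: x=[8.0274] v=[-1.1953]
Step 3: x=[7.7760] v=[-1.6759]
Step 4: x=[7.4721] v=[-2.0262]
Step 5: x=[7.1393] v=[-2.2190]
Step 6: x=[6.8034] v=[-2.2394]
Step 7: x=[6.4905] v=[-2.0857]
Step 8: x=[6.2250] v=[-1.7699]
Step 9: x=[6.0275] v=[-1.3165]
Step 10: x=[5.9134] v=[-0.7608]
Step 11: x=[5.8915] v=[-0.1459]
Step 12: x=[5.9635] v=[0.4803]
First v>=0 after going negative at step 12, time=1.8000

Answer: 1.8000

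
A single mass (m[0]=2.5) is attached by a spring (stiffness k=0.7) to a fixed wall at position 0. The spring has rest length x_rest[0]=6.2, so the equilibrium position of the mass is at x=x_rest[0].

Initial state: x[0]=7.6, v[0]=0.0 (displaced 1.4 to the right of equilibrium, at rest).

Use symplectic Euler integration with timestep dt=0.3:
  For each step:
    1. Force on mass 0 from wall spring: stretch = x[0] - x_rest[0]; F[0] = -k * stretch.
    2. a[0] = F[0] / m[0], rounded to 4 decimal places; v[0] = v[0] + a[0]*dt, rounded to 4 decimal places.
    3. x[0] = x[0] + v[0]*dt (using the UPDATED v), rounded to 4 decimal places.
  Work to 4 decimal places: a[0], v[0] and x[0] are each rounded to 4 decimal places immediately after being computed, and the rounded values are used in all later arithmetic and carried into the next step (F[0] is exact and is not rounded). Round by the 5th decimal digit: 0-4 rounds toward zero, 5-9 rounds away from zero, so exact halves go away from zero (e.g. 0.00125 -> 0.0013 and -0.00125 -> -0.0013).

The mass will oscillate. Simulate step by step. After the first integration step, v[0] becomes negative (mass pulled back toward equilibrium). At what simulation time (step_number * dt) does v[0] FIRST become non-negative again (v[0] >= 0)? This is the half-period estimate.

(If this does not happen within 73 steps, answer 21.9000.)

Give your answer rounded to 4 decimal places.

Step 0: x=[7.6000] v=[0.0000]
Step 1: x=[7.5647] v=[-0.1176]
Step 2: x=[7.4950] v=[-0.2322]
Step 3: x=[7.3927] v=[-0.3410]
Step 4: x=[7.2603] v=[-0.4412]
Step 5: x=[7.1012] v=[-0.5303]
Step 6: x=[6.9194] v=[-0.6060]
Step 7: x=[6.7195] v=[-0.6664]
Step 8: x=[6.5065] v=[-0.7101]
Step 9: x=[6.2858] v=[-0.7358]
Step 10: x=[6.0629] v=[-0.7430]
Step 11: x=[5.8435] v=[-0.7315]
Step 12: x=[5.6330] v=[-0.7016]
Step 13: x=[5.4368] v=[-0.6540]
Step 14: x=[5.2598] v=[-0.5899]
Step 15: x=[5.1065] v=[-0.5109]
Step 16: x=[4.9808] v=[-0.4190]
Step 17: x=[4.8858] v=[-0.3166]
Step 18: x=[4.8239] v=[-0.2062]
Step 19: x=[4.7967] v=[-0.0906]
Step 20: x=[4.8049] v=[0.0273]
First v>=0 after going negative at step 20, time=6.0000

Answer: 6.0000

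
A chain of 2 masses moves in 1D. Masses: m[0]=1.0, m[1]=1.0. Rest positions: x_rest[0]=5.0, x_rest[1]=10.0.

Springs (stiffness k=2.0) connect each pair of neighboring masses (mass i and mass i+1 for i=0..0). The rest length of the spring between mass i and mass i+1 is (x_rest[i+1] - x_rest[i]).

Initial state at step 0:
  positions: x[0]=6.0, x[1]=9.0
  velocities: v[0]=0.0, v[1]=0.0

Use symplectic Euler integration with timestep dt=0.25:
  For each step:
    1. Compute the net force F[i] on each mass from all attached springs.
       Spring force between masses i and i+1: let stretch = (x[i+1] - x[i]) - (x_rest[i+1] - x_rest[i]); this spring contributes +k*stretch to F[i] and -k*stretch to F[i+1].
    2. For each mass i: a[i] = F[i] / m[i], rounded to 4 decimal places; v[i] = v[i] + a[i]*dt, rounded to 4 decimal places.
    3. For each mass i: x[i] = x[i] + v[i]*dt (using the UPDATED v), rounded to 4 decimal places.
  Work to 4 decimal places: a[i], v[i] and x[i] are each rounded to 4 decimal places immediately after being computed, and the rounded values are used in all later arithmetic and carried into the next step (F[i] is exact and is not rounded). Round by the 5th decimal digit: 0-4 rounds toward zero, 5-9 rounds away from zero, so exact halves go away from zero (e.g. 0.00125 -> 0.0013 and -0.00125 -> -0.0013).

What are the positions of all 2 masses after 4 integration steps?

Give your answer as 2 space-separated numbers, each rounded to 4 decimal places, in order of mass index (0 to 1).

Step 0: x=[6.0000 9.0000] v=[0.0000 0.0000]
Step 1: x=[5.7500 9.2500] v=[-1.0000 1.0000]
Step 2: x=[5.3125 9.6875] v=[-1.7500 1.7500]
Step 3: x=[4.7969 10.2031] v=[-2.0625 2.0625]
Step 4: x=[4.3321 10.6680] v=[-1.8594 1.8594]

Answer: 4.3321 10.6680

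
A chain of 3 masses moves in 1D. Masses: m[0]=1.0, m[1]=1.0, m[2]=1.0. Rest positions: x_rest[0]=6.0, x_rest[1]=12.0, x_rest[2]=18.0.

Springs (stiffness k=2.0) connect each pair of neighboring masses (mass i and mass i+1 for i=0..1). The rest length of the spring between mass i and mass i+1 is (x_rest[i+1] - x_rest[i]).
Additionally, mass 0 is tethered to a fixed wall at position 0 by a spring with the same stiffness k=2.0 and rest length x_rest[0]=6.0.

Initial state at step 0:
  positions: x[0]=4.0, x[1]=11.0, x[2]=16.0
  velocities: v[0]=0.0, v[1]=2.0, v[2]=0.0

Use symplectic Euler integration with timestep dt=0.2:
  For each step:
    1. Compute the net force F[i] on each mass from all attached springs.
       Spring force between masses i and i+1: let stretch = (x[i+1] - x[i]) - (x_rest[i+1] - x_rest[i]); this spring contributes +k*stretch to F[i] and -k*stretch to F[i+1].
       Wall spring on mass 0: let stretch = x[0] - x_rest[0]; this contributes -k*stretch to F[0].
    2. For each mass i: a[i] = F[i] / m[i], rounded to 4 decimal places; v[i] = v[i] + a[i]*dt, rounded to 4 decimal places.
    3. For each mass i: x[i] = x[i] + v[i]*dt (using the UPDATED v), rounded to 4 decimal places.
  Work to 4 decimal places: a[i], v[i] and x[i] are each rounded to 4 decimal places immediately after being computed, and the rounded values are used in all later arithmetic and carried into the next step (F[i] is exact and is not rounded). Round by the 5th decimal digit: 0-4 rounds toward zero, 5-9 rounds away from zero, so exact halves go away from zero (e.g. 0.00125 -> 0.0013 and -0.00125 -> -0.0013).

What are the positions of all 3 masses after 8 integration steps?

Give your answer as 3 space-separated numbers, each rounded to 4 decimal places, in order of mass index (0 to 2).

Answer: 7.1502 11.7701 18.0577

Derivation:
Step 0: x=[4.0000 11.0000 16.0000] v=[0.0000 2.0000 0.0000]
Step 1: x=[4.2400 11.2400 16.0800] v=[1.2000 1.2000 0.4000]
Step 2: x=[4.7008 11.3072 16.2528] v=[2.3040 0.3360 0.8640]
Step 3: x=[5.3140 11.2415 16.5100] v=[3.0662 -0.3283 1.2858]
Step 4: x=[5.9763 11.1231 16.8257] v=[3.3116 -0.5919 1.5784]
Step 5: x=[6.5723 11.0492 17.1652] v=[2.9798 -0.3696 1.6974]
Step 6: x=[7.0006 11.1064 17.4954] v=[2.1416 0.2860 1.6510]
Step 7: x=[7.1973 11.3463 17.7945] v=[0.9837 1.1993 1.4954]
Step 8: x=[7.1502 11.7701 18.0577] v=[-0.2356 2.1190 1.3161]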